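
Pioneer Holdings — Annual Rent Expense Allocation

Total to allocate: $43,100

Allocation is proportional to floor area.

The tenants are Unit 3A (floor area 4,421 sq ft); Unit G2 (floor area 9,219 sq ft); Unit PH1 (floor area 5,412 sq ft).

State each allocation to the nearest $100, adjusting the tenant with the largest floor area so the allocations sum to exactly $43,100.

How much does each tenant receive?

Unit 3A: $10,000 · Unit G2: $20,900 · Unit PH1: $12,200

Total floor area = 4,421 + 9,219 + 5,412 = 19,052.
Raw shares: Unit 3A 10,001.32; Unit G2 20,855.50; Unit PH1 12,243.19.
After rounding ($100): Unit 3A $10,000; Unit G2 $20,900; Unit PH1 $12,200. Sum = $43,100.
Sum already equals the total — no adjustment.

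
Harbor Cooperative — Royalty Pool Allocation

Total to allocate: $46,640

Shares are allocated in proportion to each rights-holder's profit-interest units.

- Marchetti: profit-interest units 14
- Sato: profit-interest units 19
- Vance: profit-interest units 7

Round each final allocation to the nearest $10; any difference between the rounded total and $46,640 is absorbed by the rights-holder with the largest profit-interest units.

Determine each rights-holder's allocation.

Profit-interest units total: 40.
Proportional shares: Marchetti 14/40 × $46,640 = 16,324.00; Sato 19/40 × $46,640 = 22,154.00; Vance 7/40 × $46,640 = 8,162.00.
After rounding ($10): Marchetti $16,320; Sato $22,150; Vance $8,160. Sum = $46,630.
Difference $46,640 − $46,630 = +$10 applied to largest profit-interest units (Sato): Sato becomes $22,160.

Marchetti: $16,320 | Sato: $22,160 | Vance: $8,160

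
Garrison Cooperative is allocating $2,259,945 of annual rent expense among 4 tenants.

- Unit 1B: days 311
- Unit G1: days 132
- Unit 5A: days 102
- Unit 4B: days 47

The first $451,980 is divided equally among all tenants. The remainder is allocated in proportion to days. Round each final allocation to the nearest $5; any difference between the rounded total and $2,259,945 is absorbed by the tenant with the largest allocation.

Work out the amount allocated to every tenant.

Unit 1B: $1,062,790; Unit G1: $516,120; Unit 5A: $424,500; Unit 4B: $256,535

$451,980 shared equally gives $112,995 per tenant.
Remainder $1,807,965 by days (total 592): Unit 1B 949,792.42 → $949,790; Unit G1 403,127.33 → $403,125; Unit 5A 311,507.48 → $311,505; Unit 4B 143,537.76 → $143,540.
Rounding difference +$5 on remainder applied to Unit 1B.
Totals: Unit 1B $112,995 + $949,795 = $1,062,790; Unit G1 $112,995 + $403,125 = $516,120; Unit 5A $112,995 + $311,505 = $424,500; Unit 4B $112,995 + $143,540 = $256,535.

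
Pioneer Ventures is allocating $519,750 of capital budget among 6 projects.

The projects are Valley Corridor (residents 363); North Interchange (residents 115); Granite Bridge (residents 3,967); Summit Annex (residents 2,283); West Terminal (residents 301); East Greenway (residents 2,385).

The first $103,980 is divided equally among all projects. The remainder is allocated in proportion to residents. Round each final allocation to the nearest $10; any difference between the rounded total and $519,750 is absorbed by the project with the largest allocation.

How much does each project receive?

Equal tier: $103,980 ÷ 6 = $17,330 apiece.
Remainder $415,770 by residents (total 9,414): Valley Corridor 16,031.92 → $16,030; North Interchange 5,078.98 → $5,080; Granite Bridge 175,202.85 → $175,200; Summit Annex 100,828.86 → $100,830; West Terminal 13,293.69 → $13,290; East Greenway 105,333.70 → $105,330.
Rounding difference +$10 on remainder applied to Granite Bridge.
Totals: Valley Corridor $17,330 + $16,030 = $33,360; North Interchange $17,330 + $5,080 = $22,410; Granite Bridge $17,330 + $175,210 = $192,540; Summit Annex $17,330 + $100,830 = $118,160; West Terminal $17,330 + $13,290 = $30,620; East Greenway $17,330 + $105,330 = $122,660.

Valley Corridor: $33,360; North Interchange: $22,410; Granite Bridge: $192,540; Summit Annex: $118,160; West Terminal: $30,620; East Greenway: $122,660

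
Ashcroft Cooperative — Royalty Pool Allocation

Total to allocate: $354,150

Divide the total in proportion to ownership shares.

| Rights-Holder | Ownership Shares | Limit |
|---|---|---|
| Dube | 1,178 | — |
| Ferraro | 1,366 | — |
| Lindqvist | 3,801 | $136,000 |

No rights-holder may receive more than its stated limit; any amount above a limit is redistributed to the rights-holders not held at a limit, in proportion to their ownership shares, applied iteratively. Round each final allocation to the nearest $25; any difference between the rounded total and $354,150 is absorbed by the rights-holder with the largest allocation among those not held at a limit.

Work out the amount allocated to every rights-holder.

Sum of ownership shares: 6,345.
Unconstrained shares: Dube 65,750.78; Ferraro 76,244.11; Lindqvist 212,155.11.
Held at cap: Lindqvist ($136,000); remaining pool $218,150 reallocated over remaining ownership shares 2,544.
Remaining shares: Dube 101,014.43 → $101,025; Ferraro 117,135.57 → $117,125.

Dube: $101,025 · Ferraro: $117,125 · Lindqvist: $136,000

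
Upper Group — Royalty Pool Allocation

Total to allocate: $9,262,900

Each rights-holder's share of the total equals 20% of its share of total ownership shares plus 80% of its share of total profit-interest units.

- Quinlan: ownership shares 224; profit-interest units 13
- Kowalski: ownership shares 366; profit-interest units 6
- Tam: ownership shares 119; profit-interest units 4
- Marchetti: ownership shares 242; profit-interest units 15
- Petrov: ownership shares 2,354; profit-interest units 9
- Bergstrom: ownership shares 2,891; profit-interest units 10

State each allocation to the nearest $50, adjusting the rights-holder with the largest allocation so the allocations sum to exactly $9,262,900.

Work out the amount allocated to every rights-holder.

Ownership shares total 6,196; profit-interest units total 57.
Blended shares (20% ownership shares + 80% profit-interest units): Quinlan 0.1897; Kowalski 0.0960; Tam 0.0600; Marchetti 0.2183; Petrov 0.2023; Bergstrom 0.2337.
Proportional shares: Quinlan 1,757,048.11; Kowalski 889,466.27; Tam 555,603.00; Marchetti 2,022,441.27; Petrov 1,873,887.41; Bergstrom 2,164,453.94.
After rounding ($50): Quinlan $1,757,050; Kowalski $889,450; Tam $555,600; Marchetti $2,022,450; Petrov $1,873,900; Bergstrom $2,164,450. Sum = $9,262,900.
Sum already equals the total — no adjustment.

Quinlan: $1,757,050 · Kowalski: $889,450 · Tam: $555,600 · Marchetti: $2,022,450 · Petrov: $1,873,900 · Bergstrom: $2,164,450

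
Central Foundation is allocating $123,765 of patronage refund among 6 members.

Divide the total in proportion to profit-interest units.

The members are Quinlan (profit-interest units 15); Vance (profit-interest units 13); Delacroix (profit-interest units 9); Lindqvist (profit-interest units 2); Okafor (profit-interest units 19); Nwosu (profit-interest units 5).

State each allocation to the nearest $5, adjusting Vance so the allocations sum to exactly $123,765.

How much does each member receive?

Sum of profit-interest units: 63.
Raw shares: Quinlan 15/63 × $123,765 = 29,467.86; Vance 13/63 × $123,765 = 25,538.81; Delacroix 9/63 × $123,765 = 17,680.71; Lindqvist 2/63 × $123,765 = 3,929.05; Okafor 19/63 × $123,765 = 37,325.95; Nwosu 5/63 × $123,765 = 9,822.62.
After rounding ($5): Quinlan $29,470; Vance $25,540; Delacroix $17,680; Lindqvist $3,930; Okafor $37,325; Nwosu $9,825. Sum = $123,770.
Difference $123,765 − $123,770 = −$5 applied to Vance: Vance becomes $25,535.

Quinlan: $29,470 · Vance: $25,535 · Delacroix: $17,680 · Lindqvist: $3,930 · Okafor: $37,325 · Nwosu: $9,825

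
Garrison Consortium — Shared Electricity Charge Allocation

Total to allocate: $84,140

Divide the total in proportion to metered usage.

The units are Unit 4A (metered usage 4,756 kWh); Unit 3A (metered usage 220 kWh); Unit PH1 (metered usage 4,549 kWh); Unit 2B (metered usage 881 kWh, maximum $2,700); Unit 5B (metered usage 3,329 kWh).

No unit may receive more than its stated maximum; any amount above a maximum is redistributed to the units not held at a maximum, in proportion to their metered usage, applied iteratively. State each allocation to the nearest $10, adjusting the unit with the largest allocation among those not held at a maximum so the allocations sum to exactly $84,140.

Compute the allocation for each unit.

Metered usage total: 13,735.
Unconstrained shares: Unit 4A 29,135.04; Unit 3A 1,347.71; Unit PH1 27,866.97; Unit 2B 5,396.97; Unit 5B 20,393.31.
Capped: Unit 2B ($2,700); balance $81,440 reallocated over remaining metered usage 12,854.
Remaining shares: Unit 4A 30,132.93 → $30,130; Unit 3A 1,393.87 → $1,390; Unit PH1 28,821.42 → $28,820; Unit 5B 21,091.78 → $21,090.
Rounding difference +$10 applied to Unit 4A → $30,140.

Unit 4A: $30,140; Unit 3A: $1,390; Unit PH1: $28,820; Unit 2B: $2,700; Unit 5B: $21,090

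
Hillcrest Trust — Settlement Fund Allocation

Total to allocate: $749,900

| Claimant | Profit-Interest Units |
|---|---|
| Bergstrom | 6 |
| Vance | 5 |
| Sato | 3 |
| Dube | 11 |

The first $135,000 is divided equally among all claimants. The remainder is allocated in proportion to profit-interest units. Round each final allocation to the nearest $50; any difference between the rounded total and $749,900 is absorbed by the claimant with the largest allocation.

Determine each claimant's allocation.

Bergstrom: $181,350 · Vance: $156,750 · Sato: $107,550 · Dube: $304,250

$135,000 shared equally gives $33,750 per claimant.
Remainder $614,900 by profit-interest units (total 25): Bergstrom 147,576.00 → $147,600; Vance 122,980.00 → $123,000; Sato 73,788.00 → $73,800; Dube 270,556.00 → $270,550.
Rounding difference −$50 on remainder applied to Dube.
Totals: Bergstrom $33,750 + $147,600 = $181,350; Vance $33,750 + $123,000 = $156,750; Sato $33,750 + $73,800 = $107,550; Dube $33,750 + $270,500 = $304,250.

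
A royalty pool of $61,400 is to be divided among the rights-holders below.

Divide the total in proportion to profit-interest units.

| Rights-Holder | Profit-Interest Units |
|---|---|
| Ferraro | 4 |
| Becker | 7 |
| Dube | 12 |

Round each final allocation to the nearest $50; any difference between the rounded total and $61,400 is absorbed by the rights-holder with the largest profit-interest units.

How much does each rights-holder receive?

Profit-interest units total: 23.
Unrounded shares: Ferraro 4/23 × $61,400 = 10,678.26; Becker 7/23 × $61,400 = 18,686.96; Dube 12/23 × $61,400 = 32,034.78.
At nearest $50: Ferraro $10,700; Becker $18,700; Dube $32,050. Sum = $61,450.
Difference $61,400 − $61,450 = −$50 applied to largest profit-interest units (Dube): Dube becomes $32,000.

Ferraro: $10,700; Becker: $18,700; Dube: $32,000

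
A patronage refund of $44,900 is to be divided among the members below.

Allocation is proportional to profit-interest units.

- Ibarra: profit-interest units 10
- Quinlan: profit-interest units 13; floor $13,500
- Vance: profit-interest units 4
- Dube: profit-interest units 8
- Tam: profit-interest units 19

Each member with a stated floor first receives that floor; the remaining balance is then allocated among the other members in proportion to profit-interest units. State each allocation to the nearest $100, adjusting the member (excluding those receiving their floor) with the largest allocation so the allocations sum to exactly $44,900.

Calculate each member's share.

Fund the minimums — Quinlan $13,500. Balance $31,400.
Balance split over remaining profit-interest units 41: Ibarra 7,658.54 → $7,700; Vance 3,063.41 → $3,100; Dube 6,126.83 → $6,100; Tam 14,551.22 → $14,600.
Rounding difference −$100 applied to Tam → $14,500.

Ibarra: $7,700 | Quinlan: $13,500 | Vance: $3,100 | Dube: $6,100 | Tam: $14,500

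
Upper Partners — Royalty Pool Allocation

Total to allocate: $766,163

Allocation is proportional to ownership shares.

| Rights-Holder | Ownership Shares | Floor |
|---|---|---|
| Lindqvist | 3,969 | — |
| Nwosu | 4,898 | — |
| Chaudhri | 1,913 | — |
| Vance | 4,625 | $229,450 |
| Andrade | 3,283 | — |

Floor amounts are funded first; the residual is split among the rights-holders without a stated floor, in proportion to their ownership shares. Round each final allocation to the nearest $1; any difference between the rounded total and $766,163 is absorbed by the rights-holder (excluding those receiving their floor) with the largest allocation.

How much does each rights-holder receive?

Lindqvist: $151,476 · Nwosu: $186,933 · Chaudhri: $73,009 · Vance: $229,450 · Andrade: $125,295

Guaranteed amounts: Vance $229,450. Balance $536,713.
Balance split over remaining ownership shares 14,063: Lindqvist 151,476.49 → $151,476; Nwosu 186,931.68 → $186,932; Chaudhri 73,009.46 → $73,009; Andrade 125,295.37 → $125,295.
Rounding difference +$1 applied to Nwosu → $186,933.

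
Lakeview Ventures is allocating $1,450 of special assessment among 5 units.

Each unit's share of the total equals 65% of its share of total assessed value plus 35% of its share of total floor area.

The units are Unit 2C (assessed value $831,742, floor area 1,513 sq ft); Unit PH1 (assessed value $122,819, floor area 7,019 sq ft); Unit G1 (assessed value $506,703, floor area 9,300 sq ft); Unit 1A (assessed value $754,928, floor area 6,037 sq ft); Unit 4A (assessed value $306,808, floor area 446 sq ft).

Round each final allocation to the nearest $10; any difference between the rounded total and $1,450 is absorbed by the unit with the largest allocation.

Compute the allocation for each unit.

Totals — assessed value 2,523,000, floor area 24,315.
Combined weights (65% assessed value + 35% floor area): Unit 2C 0.2361; Unit PH1 0.1327; Unit G1 0.2644; Unit 1A 0.2814; Unit 4A 0.0855.
Proportional shares: Unit 2C 342.29; Unit PH1 192.38; Unit G1 383.39; Unit 1A 408.02; Unit 4A 123.92.
Rounded to nearest $10: Unit 2C $340; Unit PH1 $190; Unit G1 $380; Unit 1A $410; Unit 4A $120. Sum = $1,440.
Difference $1,450 − $1,440 = +$10 applied to largest allocation (Unit 1A): Unit 1A becomes $420.

Unit 2C: $340 · Unit PH1: $190 · Unit G1: $380 · Unit 1A: $420 · Unit 4A: $120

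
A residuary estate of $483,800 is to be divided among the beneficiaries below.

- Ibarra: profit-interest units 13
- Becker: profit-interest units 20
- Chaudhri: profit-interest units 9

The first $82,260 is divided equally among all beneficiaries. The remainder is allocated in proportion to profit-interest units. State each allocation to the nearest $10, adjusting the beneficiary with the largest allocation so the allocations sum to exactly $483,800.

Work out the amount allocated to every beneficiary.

Ibarra: $151,710 | Becker: $218,630 | Chaudhri: $113,460

First tranche $82,260 split equally: $27,420 each.
Remainder $401,540 by profit-interest units (total 42): Ibarra 124,286.19 → $124,290; Becker 191,209.52 → $191,210; Chaudhri 86,044.29 → $86,040.
Totals: Ibarra $27,420 + $124,290 = $151,710; Becker $27,420 + $191,210 = $218,630; Chaudhri $27,420 + $86,040 = $113,460.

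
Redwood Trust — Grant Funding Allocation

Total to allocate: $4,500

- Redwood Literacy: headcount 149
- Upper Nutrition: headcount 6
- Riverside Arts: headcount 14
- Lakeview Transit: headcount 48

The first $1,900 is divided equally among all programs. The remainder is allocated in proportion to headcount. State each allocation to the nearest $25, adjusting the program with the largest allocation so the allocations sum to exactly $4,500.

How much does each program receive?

Redwood Literacy: $2,250 · Upper Nutrition: $550 · Riverside Arts: $650 · Lakeview Transit: $1,050

$1,900 shared equally gives $475 per program.
Remainder $2,600 by headcount (total 217): Redwood Literacy 1,785.25 → $1,775; Upper Nutrition 71.89 → $75; Riverside Arts 167.74 → $175; Lakeview Transit 575.12 → $575.
Totals: Redwood Literacy $475 + $1,775 = $2,250; Upper Nutrition $475 + $75 = $550; Riverside Arts $475 + $175 = $650; Lakeview Transit $475 + $575 = $1,050.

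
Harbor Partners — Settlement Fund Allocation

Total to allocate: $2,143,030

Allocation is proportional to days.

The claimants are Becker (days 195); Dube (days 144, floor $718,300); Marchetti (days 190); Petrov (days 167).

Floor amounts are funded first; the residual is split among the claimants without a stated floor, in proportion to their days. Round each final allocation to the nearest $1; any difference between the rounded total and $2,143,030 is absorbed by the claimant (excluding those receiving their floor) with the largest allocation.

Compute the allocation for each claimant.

Becker: $503,302 | Dube: $718,300 | Marchetti: $490,396 | Petrov: $431,032

Minimums first: Dube $718,300. Balance $1,424,730.
Balance split over remaining days 552: Becker 503,301.36 → $503,301; Marchetti 490,396.20 → $490,396; Petrov 431,032.45 → $431,032.
Rounding difference +$1 applied to Becker → $503,302.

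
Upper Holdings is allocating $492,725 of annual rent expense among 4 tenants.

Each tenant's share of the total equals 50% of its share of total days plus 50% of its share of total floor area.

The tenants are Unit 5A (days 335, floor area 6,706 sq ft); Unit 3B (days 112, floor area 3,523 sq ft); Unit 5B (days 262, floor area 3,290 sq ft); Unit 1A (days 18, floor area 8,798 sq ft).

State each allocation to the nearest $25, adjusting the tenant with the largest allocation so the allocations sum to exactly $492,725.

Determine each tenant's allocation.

Totals — days 727, floor area 22,317.
Blended shares (50% days + 50% floor area): Unit 5A 0.3806; Unit 3B 0.1560; Unit 5B 0.2539; Unit 1A 0.2095.
Raw shares: Unit 5A 187,552.38; Unit 3B 76,845.27; Unit 5B 125,104.45; Unit 1A 103,222.91.
After rounding ($25): Unit 5A $187,550; Unit 3B $76,850; Unit 5B $125,100; Unit 1A $103,225. Sum = $492,725.
Rounded total matches; no reconciliation needed.

Unit 5A: $187,550 · Unit 3B: $76,850 · Unit 5B: $125,100 · Unit 1A: $103,225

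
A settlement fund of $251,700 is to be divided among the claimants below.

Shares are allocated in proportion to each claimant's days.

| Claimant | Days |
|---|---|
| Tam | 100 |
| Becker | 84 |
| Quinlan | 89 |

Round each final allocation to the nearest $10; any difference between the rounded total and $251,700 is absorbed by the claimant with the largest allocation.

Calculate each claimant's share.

Combined days = 273.
Unrounded shares: Tam 100/273 × $251,700 = 92,197.80; Becker 84/273 × $251,700 = 77,446.15; Quinlan 89/273 × $251,700 = 82,056.04.
After rounding ($10): Tam $92,200; Becker $77,450; Quinlan $82,060. Sum = $251,710.
Difference $251,700 − $251,710 = −$10 applied to largest allocation (Tam): Tam becomes $92,190.

Tam: $92,190 | Becker: $77,450 | Quinlan: $82,060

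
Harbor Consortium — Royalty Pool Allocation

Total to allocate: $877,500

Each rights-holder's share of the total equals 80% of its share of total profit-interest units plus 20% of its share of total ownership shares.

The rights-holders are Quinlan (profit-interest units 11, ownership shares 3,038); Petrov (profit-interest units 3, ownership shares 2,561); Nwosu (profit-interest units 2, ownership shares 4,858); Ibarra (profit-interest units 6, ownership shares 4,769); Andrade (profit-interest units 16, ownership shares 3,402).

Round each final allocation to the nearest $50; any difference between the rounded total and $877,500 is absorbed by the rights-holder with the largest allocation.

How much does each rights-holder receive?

Quinlan: $231,850; Petrov: $79,550; Nwosu: $82,700; Ibarra: $155,750; Andrade: $327,650

Totals — profit-interest units 38, ownership shares 18,628.
Composite weights (80% profit-interest units + 20% ownership shares): Quinlan 0.2642; Petrov 0.0907; Nwosu 0.0943; Ibarra 0.1775; Andrade 0.3734.
Raw shares: Quinlan 231,832.44; Petrov 79,549.01; Nwosu 82,716.05; Ibarra 155,772.29; Andrade 327,630.21.
Rounded to nearest $50: Quinlan $231,850; Petrov $79,550; Nwosu $82,700; Ibarra $155,750; Andrade $327,650. Sum = $877,500.
Sum already equals the total — no adjustment.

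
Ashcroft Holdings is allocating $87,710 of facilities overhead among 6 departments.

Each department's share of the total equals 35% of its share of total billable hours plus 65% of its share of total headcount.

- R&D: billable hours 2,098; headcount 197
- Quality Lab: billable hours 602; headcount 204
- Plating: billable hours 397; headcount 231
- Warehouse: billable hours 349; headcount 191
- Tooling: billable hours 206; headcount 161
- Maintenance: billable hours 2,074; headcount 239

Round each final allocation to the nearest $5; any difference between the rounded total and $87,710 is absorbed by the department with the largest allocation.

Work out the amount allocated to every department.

Billable hours total 5,726; headcount total 1,223.
Blended shares (35% billable hours + 65% headcount): R&D 0.2329; Quality Lab 0.1452; Plating 0.1470; Warehouse 0.1228; Tooling 0.0982; Maintenance 0.2538.
Unrounded shares: R&D 20,431.27; Quality Lab 12,737.16; Plating 12,896.74; Warehouse 10,774.75; Tooling 8,609.61; Maintenance 22,260.48.
At nearest $5: R&D $20,430; Quality Lab $12,735; Plating $12,895; Warehouse $10,775; Tooling $8,610; Maintenance $22,260. Sum = $87,705.
Difference $87,710 − $87,705 = +$5 applied to largest allocation (Maintenance): Maintenance becomes $22,265.

R&D: $20,430 | Quality Lab: $12,735 | Plating: $12,895 | Warehouse: $10,775 | Tooling: $8,610 | Maintenance: $22,265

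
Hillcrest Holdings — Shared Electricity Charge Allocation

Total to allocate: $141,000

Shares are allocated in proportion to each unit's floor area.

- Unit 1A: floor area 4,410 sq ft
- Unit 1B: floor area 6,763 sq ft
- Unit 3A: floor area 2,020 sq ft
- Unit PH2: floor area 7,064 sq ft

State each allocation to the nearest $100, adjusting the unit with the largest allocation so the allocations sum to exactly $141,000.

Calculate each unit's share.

Unit 1A: $30,700 · Unit 1B: $47,100 · Unit 3A: $14,100 · Unit PH2: $49,100

Floor area total: 20,257.
Pro-rata amounts: Unit 1A 4,410/20,257 × $141,000 = 30,696.06; Unit 1B 6,763/20,257 × $141,000 = 47,074.25; Unit 3A 2,020/20,257 × $141,000 = 14,060.32; Unit PH2 7,064/20,257 × $141,000 = 49,169.37.
After rounding ($100): Unit 1A $30,700; Unit 1B $47,100; Unit 3A $14,100; Unit PH2 $49,200. Sum = $141,100.
Difference $141,000 − $141,100 = −$100 applied to largest allocation (Unit PH2): Unit PH2 becomes $49,100.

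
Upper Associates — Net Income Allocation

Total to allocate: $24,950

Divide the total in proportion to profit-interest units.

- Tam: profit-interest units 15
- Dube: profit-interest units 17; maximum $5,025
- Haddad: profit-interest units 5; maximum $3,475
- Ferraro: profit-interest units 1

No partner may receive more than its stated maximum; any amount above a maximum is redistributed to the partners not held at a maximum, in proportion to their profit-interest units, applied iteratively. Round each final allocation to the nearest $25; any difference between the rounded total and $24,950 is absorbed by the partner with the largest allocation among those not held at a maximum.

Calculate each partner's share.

Total profit-interest units = 38.
Pro-rata shares before constraints: Tam 9,848.68; Dube 11,161.84; Haddad 3,282.89; Ferraro 656.58.
Capped: Dube ($5,025); balance $19,925 reallocated over remaining profit-interest units 21.
Capped: Haddad ($3,475); balance $16,450 reallocated over remaining profit-interest units 16.
Shares after redistribution: Tam 15,421.88 → $15,425; Ferraro 1,028.12 → $1,025.

Tam: $15,425 | Dube: $5,025 | Haddad: $3,475 | Ferraro: $1,025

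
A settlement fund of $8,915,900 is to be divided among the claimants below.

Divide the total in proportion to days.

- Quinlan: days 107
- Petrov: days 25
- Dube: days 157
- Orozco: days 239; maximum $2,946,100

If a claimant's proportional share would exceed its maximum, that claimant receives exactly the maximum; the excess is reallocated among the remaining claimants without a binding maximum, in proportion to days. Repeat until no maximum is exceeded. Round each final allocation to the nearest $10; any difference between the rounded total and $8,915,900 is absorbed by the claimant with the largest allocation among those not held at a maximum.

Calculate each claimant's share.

Quinlan: $2,210,270; Petrov: $516,420; Dube: $3,243,110; Orozco: $2,946,100

Sum of days: 528.
Pro-rata shares before constraints: Quinlan 1,806,820.64; Petrov 422,154.36; Dube 2,651,129.36; Orozco 4,035,795.64.
Cap binds for Orozco ($2,946,100); residual $5,969,800 reallocated over remaining days 289.
Shares after redistribution: Quinlan 2,210,271.97 → $2,210,270; Petrov 516,418.69 → $516,420; Dube 3,243,109.34 → $3,243,110.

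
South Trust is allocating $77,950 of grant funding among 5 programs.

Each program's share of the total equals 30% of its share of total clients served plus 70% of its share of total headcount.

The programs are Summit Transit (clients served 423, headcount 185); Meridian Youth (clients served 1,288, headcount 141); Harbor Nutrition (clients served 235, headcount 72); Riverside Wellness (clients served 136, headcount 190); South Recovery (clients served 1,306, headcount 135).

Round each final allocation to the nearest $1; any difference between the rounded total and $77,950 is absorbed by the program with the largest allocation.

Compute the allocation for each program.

Summit Transit: $16,882 | Meridian Youth: $19,531 | Harbor Nutrition: $7,056 | Riverside Wellness: $15,278 | South Recovery: $19,203

Clients served total 3,388; headcount total 723.
Blended shares (30% clients served + 70% headcount): Summit Transit 0.2166; Meridian Youth 0.2506; Harbor Nutrition 0.0905; Riverside Wellness 0.1960; South Recovery 0.2463.
Proportional shares: Summit Transit 16,881.67; Meridian Youth 19,531.47; Harbor Nutrition 7,055.90; Riverside Wellness 15,278.06; South Recovery 19,202.89.
After rounding ($1): Summit Transit $16,882; Meridian Youth $19,531; Harbor Nutrition $7,056; Riverside Wellness $15,278; South Recovery $19,203. Sum = $77,950.
Rounded total matches; no reconciliation needed.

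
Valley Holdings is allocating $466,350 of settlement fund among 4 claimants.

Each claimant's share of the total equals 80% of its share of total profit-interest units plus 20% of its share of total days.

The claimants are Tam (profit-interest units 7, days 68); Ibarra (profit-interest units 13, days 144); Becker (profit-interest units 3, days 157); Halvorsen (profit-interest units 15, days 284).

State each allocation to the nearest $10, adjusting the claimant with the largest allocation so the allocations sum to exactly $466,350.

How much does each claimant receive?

Tam: $78,440 | Ibarra: $148,200 | Becker: $51,880 | Halvorsen: $187,830

Totals — profit-interest units 38, days 653.
Blended shares (80% profit-interest units + 20% days): Tam 0.1682; Ibarra 0.3178; Becker 0.1112; Halvorsen 0.4028.
Unrounded shares: Tam 78,437.91; Ibarra 148,200.59; Becker 51,878.48; Halvorsen 187,833.02.
At nearest $10: Tam $78,440; Ibarra $148,200; Becker $51,880; Halvorsen $187,830. Sum = $466,350.
Sum already equals the total — no adjustment.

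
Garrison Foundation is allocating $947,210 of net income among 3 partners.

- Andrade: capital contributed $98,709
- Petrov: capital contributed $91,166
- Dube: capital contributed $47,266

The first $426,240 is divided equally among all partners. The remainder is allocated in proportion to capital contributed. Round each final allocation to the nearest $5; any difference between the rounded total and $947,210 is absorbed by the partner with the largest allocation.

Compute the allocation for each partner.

Andrade: $358,930 | Petrov: $342,360 | Dube: $245,920

$426,240 shared equally gives $142,080 per partner.
Remainder $520,970 by capital contributed (total 237,141): Andrade 216,851.69 → $216,850; Petrov 200,280.64 → $200,280; Dube 103,837.67 → $103,840.
Totals: Andrade $142,080 + $216,850 = $358,930; Petrov $142,080 + $200,280 = $342,360; Dube $142,080 + $103,840 = $245,920.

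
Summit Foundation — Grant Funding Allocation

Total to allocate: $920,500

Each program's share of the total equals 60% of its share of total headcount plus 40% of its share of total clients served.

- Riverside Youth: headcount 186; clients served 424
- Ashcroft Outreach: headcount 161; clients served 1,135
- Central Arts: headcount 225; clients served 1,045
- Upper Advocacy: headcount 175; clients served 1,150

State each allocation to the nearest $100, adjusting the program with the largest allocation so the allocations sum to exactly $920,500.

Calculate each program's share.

Riverside Youth: $179,100; Ashcroft Outreach: $230,400; Central Arts: $268,800; Upper Advocacy: $242,200

Headcount total 747; clients served total 3,754.
Combined weights (60% headcount + 40% clients served): Riverside Youth 0.1946; Ashcroft Outreach 0.2503; Central Arts 0.2921; Upper Advocacy 0.2631.
Proportional shares: Riverside Youth 179,107.27; Ashcroft Outreach 230,359.67; Central Arts 268,851.16; Upper Advocacy 242,181.90.
After rounding ($100): Riverside Youth $179,100; Ashcroft Outreach $230,400; Central Arts $268,900; Upper Advocacy $242,200. Sum = $920,600.
Difference $920,500 − $920,600 = −$100 applied to largest allocation (Central Arts): Central Arts becomes $268,800.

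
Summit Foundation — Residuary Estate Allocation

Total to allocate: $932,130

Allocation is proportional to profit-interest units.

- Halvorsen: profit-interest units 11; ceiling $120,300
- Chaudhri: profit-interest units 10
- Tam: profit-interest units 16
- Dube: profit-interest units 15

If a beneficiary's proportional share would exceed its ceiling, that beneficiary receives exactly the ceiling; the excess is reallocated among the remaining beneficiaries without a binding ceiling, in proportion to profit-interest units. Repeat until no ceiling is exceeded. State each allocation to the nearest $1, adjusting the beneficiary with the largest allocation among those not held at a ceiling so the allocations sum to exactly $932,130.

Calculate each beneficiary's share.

Combined profit-interest units = 52.
Pro-rata shares before constraints: Halvorsen 197,181.35; Chaudhri 179,255.77; Tam 286,809.23; Dube 268,883.65.
Cap binds for Halvorsen ($120,300); remaining pool $811,830 reallocated over remaining profit-interest units 41.
Redistributed shares: Chaudhri 198,007.32 → $198,007; Tam 316,811.71 → $316,812; Dube 297,010.98 → $297,011.

Halvorsen: $120,300; Chaudhri: $198,007; Tam: $316,812; Dube: $297,011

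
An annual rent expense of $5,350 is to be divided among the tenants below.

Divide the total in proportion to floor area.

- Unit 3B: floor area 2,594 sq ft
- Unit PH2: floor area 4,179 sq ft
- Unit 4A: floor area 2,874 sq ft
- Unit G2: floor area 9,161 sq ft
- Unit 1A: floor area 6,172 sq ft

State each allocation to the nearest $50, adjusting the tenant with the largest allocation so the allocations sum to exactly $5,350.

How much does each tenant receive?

Total floor area = 24,980.
Raw shares: Unit 3B 2,594/24,980 × $5,350 = 555.56; Unit PH2 4,179/24,980 × $5,350 = 895.02; Unit 4A 2,874/24,980 × $5,350 = 615.53; Unit G2 9,161/24,980 × $5,350 = 1,962.02; Unit 1A 6,172/24,980 × $5,350 = 1,321.87.
After rounding ($50): Unit 3B $550; Unit PH2 $900; Unit 4A $600; Unit G2 $1,950; Unit 1A $1,300. Sum = $5,300.
Difference $5,350 − $5,300 = +$50 applied to largest allocation (Unit G2): Unit G2 becomes $2,000.

Unit 3B: $550 · Unit PH2: $900 · Unit 4A: $600 · Unit G2: $2,000 · Unit 1A: $1,300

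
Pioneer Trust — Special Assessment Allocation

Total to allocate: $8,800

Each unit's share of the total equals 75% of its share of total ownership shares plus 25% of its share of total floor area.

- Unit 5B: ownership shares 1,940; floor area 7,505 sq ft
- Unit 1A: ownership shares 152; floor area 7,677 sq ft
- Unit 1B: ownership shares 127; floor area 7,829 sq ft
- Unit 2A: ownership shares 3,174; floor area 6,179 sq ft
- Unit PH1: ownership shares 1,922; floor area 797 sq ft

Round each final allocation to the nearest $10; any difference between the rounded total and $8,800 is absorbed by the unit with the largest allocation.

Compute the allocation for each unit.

Unit 5B: $2,300; Unit 1A: $700; Unit 1B: $690; Unit 2A: $3,320; Unit PH1: $1,790

Ownership shares total 7,315; floor area total 29,987.
Composite weights (75% ownership shares + 25% floor area): Unit 5B 0.2615; Unit 1A 0.0796; Unit 1B 0.0783; Unit 2A 0.3769; Unit PH1 0.2037.
Unrounded shares: Unit 5B 2,300.98; Unit 1A 700.37; Unit 1B 688.96; Unit 2A 3,317.08; Unit PH1 1,792.61.
At nearest $10: Unit 5B $2,300; Unit 1A $700; Unit 1B $690; Unit 2A $3,320; Unit PH1 $1,790. Sum = $8,800.
No rounding difference to absorb.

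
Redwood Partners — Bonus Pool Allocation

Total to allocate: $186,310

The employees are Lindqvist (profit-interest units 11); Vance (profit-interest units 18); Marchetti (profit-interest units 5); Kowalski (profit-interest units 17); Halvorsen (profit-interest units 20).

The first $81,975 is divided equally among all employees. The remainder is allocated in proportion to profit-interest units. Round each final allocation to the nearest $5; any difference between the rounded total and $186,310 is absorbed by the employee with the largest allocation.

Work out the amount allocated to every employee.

Lindqvist: $32,560 · Vance: $42,845 · Marchetti: $23,745 · Kowalski: $41,375 · Halvorsen: $45,785

First tranche $81,975 split equally: $16,395 each.
Remainder $104,335 by profit-interest units (total 71): Lindqvist 16,164.58 → $16,165; Vance 26,451.13 → $26,450; Marchetti 7,347.54 → $7,350; Kowalski 24,981.62 → $24,980; Halvorsen 29,390.14 → $29,390.
Totals: Lindqvist $16,395 + $16,165 = $32,560; Vance $16,395 + $26,450 = $42,845; Marchetti $16,395 + $7,350 = $23,745; Kowalski $16,395 + $24,980 = $41,375; Halvorsen $16,395 + $29,390 = $45,785.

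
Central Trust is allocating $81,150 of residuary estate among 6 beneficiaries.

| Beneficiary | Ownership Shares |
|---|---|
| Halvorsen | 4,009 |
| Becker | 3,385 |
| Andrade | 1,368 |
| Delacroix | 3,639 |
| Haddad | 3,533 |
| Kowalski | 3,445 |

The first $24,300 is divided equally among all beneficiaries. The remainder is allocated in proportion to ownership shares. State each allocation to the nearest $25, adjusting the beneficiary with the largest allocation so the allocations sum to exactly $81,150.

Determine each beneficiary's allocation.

Halvorsen: $15,800 | Becker: $13,975 | Andrade: $8,075 | Delacroix: $14,725 | Haddad: $14,425 | Kowalski: $14,150

First tranche $24,300 split equally: $4,050 each.
Remainder $56,850 by ownership shares (total 19,379): Halvorsen 11,760.75 → $11,750; Becker 9,930.20 → $9,925; Andrade 4,013.15 → $4,025; Delacroix 10,675.33 → $10,675; Haddad 10,364.37 → $10,375; Kowalski 10,106.21 → $10,100.
Totals: Halvorsen $4,050 + $11,750 = $15,800; Becker $4,050 + $9,925 = $13,975; Andrade $4,050 + $4,025 = $8,075; Delacroix $4,050 + $10,675 = $14,725; Haddad $4,050 + $10,375 = $14,425; Kowalski $4,050 + $10,100 = $14,150.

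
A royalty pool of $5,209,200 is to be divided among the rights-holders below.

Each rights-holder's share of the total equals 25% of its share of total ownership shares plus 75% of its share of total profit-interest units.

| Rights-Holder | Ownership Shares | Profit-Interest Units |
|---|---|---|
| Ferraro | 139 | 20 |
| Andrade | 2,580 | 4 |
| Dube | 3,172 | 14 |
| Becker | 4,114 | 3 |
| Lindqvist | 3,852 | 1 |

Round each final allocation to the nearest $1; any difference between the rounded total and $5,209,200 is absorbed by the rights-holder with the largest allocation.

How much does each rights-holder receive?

Ownership shares total 13,857; profit-interest units total 42.
Composite weights (25% ownership shares + 75% profit-interest units): Ferraro 0.3597; Andrade 0.1180; Dube 0.3072; Becker 0.1278; Lindqvist 0.0874.
Proportional shares: Ferraro 1,873,491.98; Andrade 614,557.68; Dube 1,600,408.94; Becker 665,703.69; Lindqvist 455,037.71.
At nearest $1: Ferraro $1,873,492; Andrade $614,558; Dube $1,600,409; Becker $665,704; Lindqvist $455,038. Sum = $5,209,201.
Difference $5,209,200 − $5,209,201 = −$1 applied to largest allocation (Ferraro): Ferraro becomes $1,873,491.

Ferraro: $1,873,491; Andrade: $614,558; Dube: $1,600,409; Becker: $665,704; Lindqvist: $455,038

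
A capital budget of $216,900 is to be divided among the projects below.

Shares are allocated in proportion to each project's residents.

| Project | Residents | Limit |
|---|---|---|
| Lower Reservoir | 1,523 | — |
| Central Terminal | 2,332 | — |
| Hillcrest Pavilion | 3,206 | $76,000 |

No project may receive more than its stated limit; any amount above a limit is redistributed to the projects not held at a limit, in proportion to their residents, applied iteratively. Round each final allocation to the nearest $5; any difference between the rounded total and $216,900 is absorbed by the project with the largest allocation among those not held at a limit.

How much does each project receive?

Sum of residents: 7,061.
Proportional shares (ignoring caps): Lower Reservoir 46,783.56; Central Terminal 71,634.44; Hillcrest Pavilion 98,482.00.
Capped: Hillcrest Pavilion ($76,000); balance $140,900 reallocated over remaining residents 3,855.
Redistributed shares: Lower Reservoir 55,665.55 → $55,665; Central Terminal 85,234.45 → $85,235.

Lower Reservoir: $55,665; Central Terminal: $85,235; Hillcrest Pavilion: $76,000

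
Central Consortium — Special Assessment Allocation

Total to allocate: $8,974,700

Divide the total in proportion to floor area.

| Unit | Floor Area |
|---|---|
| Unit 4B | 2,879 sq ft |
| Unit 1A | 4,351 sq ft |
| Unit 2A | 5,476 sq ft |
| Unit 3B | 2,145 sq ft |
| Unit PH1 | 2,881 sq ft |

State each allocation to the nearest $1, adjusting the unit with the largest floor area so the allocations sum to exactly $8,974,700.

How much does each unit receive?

Unit 4B: $1,457,149; Unit 1A: $2,202,172; Unit 2A: $2,771,569; Unit 3B: $1,085,649; Unit PH1: $1,458,161

Sum of floor area: 2,879 + 4,351 + 5,476 + 2,145 + 2,881 = 17,732.
Raw shares: Unit 4B 1,457,148.73; Unit 1A 2,202,172.33; Unit 2A 2,771,568.76; Unit 3B 1,085,649.19; Unit PH1 1,458,160.99.
At nearest $1: Unit 4B $1,457,149; Unit 1A $2,202,172; Unit 2A $2,771,569; Unit 3B $1,085,649; Unit PH1 $1,458,161. Sum = $8,974,700.
Rounded total matches; no reconciliation needed.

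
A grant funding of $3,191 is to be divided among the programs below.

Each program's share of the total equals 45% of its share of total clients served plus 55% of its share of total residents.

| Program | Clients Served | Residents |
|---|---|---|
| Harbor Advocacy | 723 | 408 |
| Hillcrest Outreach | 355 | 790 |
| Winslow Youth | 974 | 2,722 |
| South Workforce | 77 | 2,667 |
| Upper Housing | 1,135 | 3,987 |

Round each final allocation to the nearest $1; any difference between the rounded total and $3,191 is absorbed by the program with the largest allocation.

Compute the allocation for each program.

Clients served total 3,264; residents total 10,574.
Composite weights (45% clients served + 55% residents): Harbor Advocacy 0.1209; Hillcrest Outreach 0.0900; Winslow Youth 0.2759; South Workforce 0.1493; Upper Housing 0.3639.
Raw shares: Harbor Advocacy 385.79; Hillcrest Outreach 287.30; Winslow Youth 880.29; South Workforce 476.54; Upper Housing 1,161.08.
After rounding ($1): Harbor Advocacy $386; Hillcrest Outreach $287; Winslow Youth $880; South Workforce $477; Upper Housing $1,161. Sum = $3,191.
No rounding difference to absorb.

Harbor Advocacy: $386 | Hillcrest Outreach: $287 | Winslow Youth: $880 | South Workforce: $477 | Upper Housing: $1,161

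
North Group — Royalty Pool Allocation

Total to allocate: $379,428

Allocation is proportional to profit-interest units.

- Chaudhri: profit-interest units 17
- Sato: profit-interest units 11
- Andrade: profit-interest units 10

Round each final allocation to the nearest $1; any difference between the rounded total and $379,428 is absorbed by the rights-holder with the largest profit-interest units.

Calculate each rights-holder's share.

Chaudhri: $169,745; Sato: $109,834; Andrade: $99,849

Profit-interest units total: 38.
Raw shares: Chaudhri 17/38 × $379,428 = 169,744.11; Sato 11/38 × $379,428 = 109,834.42; Andrade 10/38 × $379,428 = 99,849.47.
After rounding ($1): Chaudhri $169,744; Sato $109,834; Andrade $99,849. Sum = $379,427.
Difference $379,428 − $379,427 = +$1 applied to largest profit-interest units (Chaudhri): Chaudhri becomes $169,745.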